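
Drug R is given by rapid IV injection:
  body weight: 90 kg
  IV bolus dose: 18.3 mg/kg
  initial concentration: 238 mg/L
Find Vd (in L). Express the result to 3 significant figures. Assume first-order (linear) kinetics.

6.92 L

Dose = 18.3 × 90 = 1647 mg
Vd = Dose / C₀ = 1647 / 238 = 6.920 L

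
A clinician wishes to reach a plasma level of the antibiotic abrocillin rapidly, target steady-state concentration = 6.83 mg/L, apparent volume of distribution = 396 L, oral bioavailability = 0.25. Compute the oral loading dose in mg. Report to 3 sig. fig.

LD = Css × Vd / F = 6.83 × 396 / 0.25 = 10820 mg

10800 mg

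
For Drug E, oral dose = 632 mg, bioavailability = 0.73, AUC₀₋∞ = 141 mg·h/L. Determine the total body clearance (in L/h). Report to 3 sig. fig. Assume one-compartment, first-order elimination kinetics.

3.27 L/h

CL = F·Dose / AUC = 0.73 × 632 / 141 = 3.272 L/h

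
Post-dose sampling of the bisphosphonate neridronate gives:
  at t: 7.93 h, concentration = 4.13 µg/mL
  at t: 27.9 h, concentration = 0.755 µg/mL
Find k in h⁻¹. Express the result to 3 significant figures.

0.0851 h⁻¹

k = ln(C₁/C₂) / (t₂ − t₁) = ln(4.13/0.755) / (27.9 − 7.93)
  = 1.699 / 19.97 = 0.08508 h⁻¹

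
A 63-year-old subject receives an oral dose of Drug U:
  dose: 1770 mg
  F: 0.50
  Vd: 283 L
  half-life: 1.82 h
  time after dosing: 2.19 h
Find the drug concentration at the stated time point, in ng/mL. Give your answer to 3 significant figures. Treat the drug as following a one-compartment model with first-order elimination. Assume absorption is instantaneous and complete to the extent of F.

1360 ng/mL

Amount reaching circulation = F × Dose = 0.50 × 1770 = 885.0 mg
C₀ = F·Dose / Vd = 885.0 / 283 = 3.127 mg/L
k = ln2 / t½ = 0.693147 / 1.82 = 0.3809 h⁻¹
C = C₀ · e^(−k·t) = 3.127 × e^(−0.3809 × 2.19)
  = 3.127 × 0.4342 = 1.358 mg/L
Convert: 1.358 mg/L × 1000 = 1358 ng/mL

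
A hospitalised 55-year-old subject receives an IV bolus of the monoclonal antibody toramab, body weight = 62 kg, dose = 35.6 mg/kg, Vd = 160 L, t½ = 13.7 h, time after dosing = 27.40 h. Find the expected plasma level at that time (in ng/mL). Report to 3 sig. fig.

3450 ng/mL

Total dose = 35.6 × 62 = 2207 mg
C₀ = Dose / Vd = 2207 / 160 = 13.79 mg/L
k = ln2 / t½ = 0.693147 / 13.7 = 0.05059 h⁻¹
t / t½ = 27.40 / 13.7 = 2 half-lives
C = C₀ × (1/2)^2 = 13.79 × 0.2500 = 3.448 mg/L
Convert: 3.448 mg/L × 1000 = 3448 ng/mL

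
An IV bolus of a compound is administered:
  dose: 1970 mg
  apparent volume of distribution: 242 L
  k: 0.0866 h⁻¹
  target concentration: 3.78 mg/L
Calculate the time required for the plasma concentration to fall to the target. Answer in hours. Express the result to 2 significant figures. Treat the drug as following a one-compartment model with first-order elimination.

8.9 h

C₀ = Dose / Vd = 1970 / 242 = 8.140 mg/L
t = ln(C₀ / C) / k = ln(8.140 / 3.78) / 0.08660
  = ln(2.153) / 0.08660 = 0.7669 / 0.08660 = 8.856 h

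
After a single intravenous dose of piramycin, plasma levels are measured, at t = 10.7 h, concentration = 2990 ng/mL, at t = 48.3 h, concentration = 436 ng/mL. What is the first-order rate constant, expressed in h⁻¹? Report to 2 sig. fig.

0.051 h⁻¹

k = ln(C₁/C₂) / (t₂ − t₁) = ln(2990/436) / (48.3 − 10.7)
  = 1.925 / 37.60 = 0.05120 h⁻¹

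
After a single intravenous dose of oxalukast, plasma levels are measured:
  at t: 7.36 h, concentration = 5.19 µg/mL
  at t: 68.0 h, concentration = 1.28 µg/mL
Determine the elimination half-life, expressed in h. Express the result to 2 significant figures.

k = ln(C₁/C₂) / (t₂ − t₁) = ln(5.19/1.28) / (68.0 − 7.36)
  = 1.400 / 60.64 = 0.02309 h⁻¹
t½ = ln2 / k = 0.693147 / 0.02309 = 30.02 h

30 h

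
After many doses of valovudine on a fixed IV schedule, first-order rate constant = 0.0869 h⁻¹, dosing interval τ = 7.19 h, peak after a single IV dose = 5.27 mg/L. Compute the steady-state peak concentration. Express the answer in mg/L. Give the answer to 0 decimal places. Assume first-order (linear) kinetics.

11 mg/L

e^(−kτ) = e^(−0.08690 × 7.19) = 0.5354
Accumulation ratio R = 1 / (1 − e^(−kτ)) = 1 / (1 − 0.5354) = 2.152
Steady-state peak = C₀ × R = 5.27 × 2.152 = 11.34 mg/L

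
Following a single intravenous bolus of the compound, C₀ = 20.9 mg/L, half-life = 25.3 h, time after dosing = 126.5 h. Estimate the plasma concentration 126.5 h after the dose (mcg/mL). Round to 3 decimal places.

0.653 mcg/mL

k = ln2 / t½ = 0.693147 / 25.3 = 0.02740 h⁻¹
t / t½ = 126.5 / 25.3 = 5 half-lives
C = C₀ × (1/2)^5 = 20.90 × 0.03125 = 0.6531 mg/L
(0.6531 mg/L = 0.6531 mcg/mL)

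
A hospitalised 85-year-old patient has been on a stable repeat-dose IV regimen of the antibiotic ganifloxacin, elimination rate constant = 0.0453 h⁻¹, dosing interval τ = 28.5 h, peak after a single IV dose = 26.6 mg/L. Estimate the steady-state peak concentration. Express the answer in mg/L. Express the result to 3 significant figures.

e^(−kτ) = e^(−0.04530 × 28.5) = 0.2750
Accumulation ratio R = 1 / (1 − e^(−kτ)) = 1 / (1 − 0.2750) = 1.379
Steady-state peak = C₀ × R = 26.6 × 1.379 = 36.68 mg/L

36.7 mg/L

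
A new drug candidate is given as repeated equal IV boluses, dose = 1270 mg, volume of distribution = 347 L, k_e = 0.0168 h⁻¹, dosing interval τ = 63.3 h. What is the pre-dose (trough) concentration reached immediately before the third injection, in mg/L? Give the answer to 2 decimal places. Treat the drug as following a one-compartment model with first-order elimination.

1.70 mg/L

C₀ per dose = Dose / Vd = 1270 / 347 = 3.660 mg/L
Fraction remaining after one interval: r = e^(−kτ) = e^(−0.01680 × 63.3) = 0.3453
Before dose 3, 2 doses have been given (aged 1τ, 2τ).
C_trough = C₀ × (r + r²) = 3.660 × (0.3453 + 0.1192) = 1.700 mg/L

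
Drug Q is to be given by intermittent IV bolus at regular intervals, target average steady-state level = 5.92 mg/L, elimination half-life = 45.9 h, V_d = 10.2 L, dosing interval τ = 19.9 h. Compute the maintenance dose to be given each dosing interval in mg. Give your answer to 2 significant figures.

k = ln2 / t½ = 0.693147 / 45.9 = 0.01510 h⁻¹
CL = k × Vd = 0.01510 × 10.2 = 0.1540 L/h
At steady state, Dose/τ = Css × CL.
Dose = Css × CL × τ = 5.92 × 0.1540 × 19.9 = 18.14 mg

18 mg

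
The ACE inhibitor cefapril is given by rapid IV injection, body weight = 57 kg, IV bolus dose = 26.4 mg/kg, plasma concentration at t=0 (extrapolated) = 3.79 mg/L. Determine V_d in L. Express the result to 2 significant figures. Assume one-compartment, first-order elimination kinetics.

Dose = 26.4 × 57 = 1505 mg
Vd = Dose / C₀ = 1505 / 3.79 = 397.1 L

400 L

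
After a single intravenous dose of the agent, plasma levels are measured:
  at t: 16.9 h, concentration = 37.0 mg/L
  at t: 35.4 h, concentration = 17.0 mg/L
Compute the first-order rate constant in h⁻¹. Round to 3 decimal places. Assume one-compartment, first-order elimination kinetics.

k = ln(C₁/C₂) / (t₂ − t₁) = ln(37.0/17.0) / (35.4 − 16.9)
  = 0.7777 / 18.50 = 0.04204 h⁻¹

0.042 h⁻¹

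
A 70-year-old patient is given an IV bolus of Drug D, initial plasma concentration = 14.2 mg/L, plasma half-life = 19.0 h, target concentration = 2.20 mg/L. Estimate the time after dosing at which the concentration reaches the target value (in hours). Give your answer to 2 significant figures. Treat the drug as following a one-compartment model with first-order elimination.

51 h

k = ln2 / t½ = 0.693147 / 19.0 = 0.03648 h⁻¹
t = ln(C₀ / C) / k = ln(14.20 / 2.20) / 0.03648
  = ln(6.455) / 0.03648 = 1.865 / 0.03648 = 51.12 h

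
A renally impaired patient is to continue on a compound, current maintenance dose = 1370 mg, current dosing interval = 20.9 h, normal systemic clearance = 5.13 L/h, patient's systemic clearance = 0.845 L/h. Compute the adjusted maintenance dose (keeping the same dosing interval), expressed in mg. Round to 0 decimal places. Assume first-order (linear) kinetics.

To keep the same average steady-state level, dosing rate must scale with clearance.
CL ratio = 0.845 / 5.13 = 0.1647
New dose (same interval) = 1370 × 0.1647 = 225.6 mg

226 mg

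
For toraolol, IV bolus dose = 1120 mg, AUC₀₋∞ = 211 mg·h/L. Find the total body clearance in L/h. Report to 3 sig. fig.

CL = Dose / AUC = 1120 / 211 = 5.308 L/h

5.31 L/h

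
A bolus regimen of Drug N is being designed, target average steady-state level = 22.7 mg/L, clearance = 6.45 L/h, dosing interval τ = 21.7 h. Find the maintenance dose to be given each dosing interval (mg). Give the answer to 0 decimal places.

3177 mg

At steady state, Dose/τ = Css × CL.
Dose = Css × CL × τ = 22.7 × 6.450 × 21.7 = 3177 mg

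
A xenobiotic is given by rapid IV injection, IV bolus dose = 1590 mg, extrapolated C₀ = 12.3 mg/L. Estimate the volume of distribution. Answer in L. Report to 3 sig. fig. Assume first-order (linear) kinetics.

Vd = Dose / C₀ = 1590 / 12.3 = 129.3 L

129 L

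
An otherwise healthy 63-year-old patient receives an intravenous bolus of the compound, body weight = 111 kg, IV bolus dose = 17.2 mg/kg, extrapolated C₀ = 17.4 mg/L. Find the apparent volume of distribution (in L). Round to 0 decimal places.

110 L

Dose = 17.2 × 111 = 1909 mg
Vd = Dose / C₀ = 1909 / 17.4 = 109.7 L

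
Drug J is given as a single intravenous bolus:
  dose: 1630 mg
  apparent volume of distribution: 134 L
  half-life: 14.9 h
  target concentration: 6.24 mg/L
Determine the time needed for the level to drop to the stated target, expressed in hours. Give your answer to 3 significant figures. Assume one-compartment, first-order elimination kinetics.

14.3 h

C₀ = Dose / Vd = 1630 / 134 = 12.16 mg/L
k = ln2 / t½ = 0.693147 / 14.9 = 0.04652 h⁻¹
t = ln(C₀ / C) / k = ln(12.16 / 6.24) / 0.04652
  = ln(1.949) / 0.04652 = 0.6673 / 0.04652 = 14.34 h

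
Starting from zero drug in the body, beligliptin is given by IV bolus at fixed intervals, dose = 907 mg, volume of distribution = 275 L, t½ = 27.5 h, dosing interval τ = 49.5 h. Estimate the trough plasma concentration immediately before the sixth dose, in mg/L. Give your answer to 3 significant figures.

1.33 mg/L

C₀ per dose = Dose / Vd = 907 / 275 = 3.298 mg/L
k = ln2 / t½ = 0.693147 / 27.5 = 0.02521 h⁻¹
Fraction remaining after one interval: r = e^(−kτ) = e^(−0.02521 × 49.5) = 0.2871
Before dose 6, 5 doses have been given (aged 1τ, 2τ, 3τ, 4τ, 5τ).
C_trough = C₀ × (r + r² + … + r^5) = C₀ × r(1−r^5)/(1−r)
        = 3.298 × 0.2871 × (1 − 0.001951) / (1 − 0.2871) = 1.326 mg/L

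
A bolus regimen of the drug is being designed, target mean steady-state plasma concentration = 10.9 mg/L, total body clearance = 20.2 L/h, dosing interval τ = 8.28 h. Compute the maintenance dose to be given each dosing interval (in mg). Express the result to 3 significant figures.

1820 mg

At steady state, Dose/τ = Css × CL.
Dose = Css × CL × τ = 10.9 × 20.20 × 8.28 = 1823 mg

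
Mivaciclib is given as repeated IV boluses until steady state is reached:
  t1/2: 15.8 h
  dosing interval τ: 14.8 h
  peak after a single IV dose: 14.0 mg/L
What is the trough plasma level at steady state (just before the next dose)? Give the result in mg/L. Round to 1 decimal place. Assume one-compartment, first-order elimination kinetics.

k = ln2 / t½ = 0.693147 / 15.8 = 0.04387 h⁻¹
e^(−kτ) = e^(−0.04387 × 14.8) = 0.5224
Accumulation ratio R = 1 / (1 − e^(−kτ)) = 1 / (1 − 0.5224) = 2.094
Steady-state trough = C₀ × R × e^(−kτ) = 14.0 × 2.094 × 0.5224 = 15.31 mg/L

15.3 mg/L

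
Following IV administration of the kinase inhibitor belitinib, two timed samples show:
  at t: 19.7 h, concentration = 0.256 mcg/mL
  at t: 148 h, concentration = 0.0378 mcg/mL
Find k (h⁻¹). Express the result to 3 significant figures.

0.0149 h⁻¹

k = ln(C₁/C₂) / (t₂ − t₁) = ln(0.256/0.0378) / (148 − 19.7)
  = 1.913 / 128.3 = 0.01491 h⁻¹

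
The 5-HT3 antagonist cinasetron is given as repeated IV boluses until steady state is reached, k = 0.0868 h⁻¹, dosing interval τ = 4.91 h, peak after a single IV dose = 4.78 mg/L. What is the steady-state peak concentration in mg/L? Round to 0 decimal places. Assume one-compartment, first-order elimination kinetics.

14 mg/L

e^(−kτ) = e^(−0.08680 × 4.91) = 0.6530
Accumulation ratio R = 1 / (1 − e^(−kτ)) = 1 / (1 − 0.6530) = 2.882
Steady-state peak = C₀ × R = 4.78 × 2.882 = 13.78 mg/L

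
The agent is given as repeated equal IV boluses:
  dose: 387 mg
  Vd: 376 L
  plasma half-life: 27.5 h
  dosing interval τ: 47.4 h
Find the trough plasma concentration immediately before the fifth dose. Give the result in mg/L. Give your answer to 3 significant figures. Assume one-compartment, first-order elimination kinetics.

C₀ per dose = Dose / Vd = 387 / 376 = 1.029 mg/L
k = ln2 / t½ = 0.693147 / 27.5 = 0.02521 h⁻¹
Fraction remaining after one interval: r = e^(−kτ) = e^(−0.02521 × 47.4) = 0.3027
Before dose 5, 4 doses have been given (aged 1τ, 2τ, 3τ, 4τ).
C_trough = C₀ × (r + r² + … + r^4) = C₀ × r(1−r^4)/(1−r)
        = 1.029 × 0.3027 × (1 − 0.008396) / (1 − 0.3027) = 0.4429 mg/L

0.443 mg/L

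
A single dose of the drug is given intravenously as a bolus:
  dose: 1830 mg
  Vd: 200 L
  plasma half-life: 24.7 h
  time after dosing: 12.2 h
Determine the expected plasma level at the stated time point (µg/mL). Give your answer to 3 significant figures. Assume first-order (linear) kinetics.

6.50 µg/mL

C₀ = Dose / Vd = 1830 / 200 = 9.150 mg/L
k = ln2 / t½ = 0.693147 / 24.7 = 0.02806 h⁻¹
C = C₀ · e^(−k·t) = 9.150 × e^(−0.02806 × 12.2)
  = 9.150 × 0.7101 = 6.497 mg/L
(6.497 mg/L = 6.497 µg/mL)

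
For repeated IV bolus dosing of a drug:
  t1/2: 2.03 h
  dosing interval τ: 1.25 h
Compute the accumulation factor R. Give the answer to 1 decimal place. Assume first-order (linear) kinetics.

2.9

k = ln2 / t½ = 0.693147 / 2.03 = 0.3415 h⁻¹
e^(−kτ) = e^(−0.3415 × 1.25) = 0.6525
Accumulation ratio R = 1 / (1 − e^(−kτ)) = 1 / (1 − 0.6525) = 2.878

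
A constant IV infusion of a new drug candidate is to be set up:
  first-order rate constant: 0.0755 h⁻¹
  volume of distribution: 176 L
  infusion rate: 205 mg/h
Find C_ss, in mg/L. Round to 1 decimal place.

15.4 mg/L

CL = k × Vd = 0.07550 × 176 = 13.29 L/h
At steady state Css = R₀ / CL = 205 / 13.29 = 15.43 mg/L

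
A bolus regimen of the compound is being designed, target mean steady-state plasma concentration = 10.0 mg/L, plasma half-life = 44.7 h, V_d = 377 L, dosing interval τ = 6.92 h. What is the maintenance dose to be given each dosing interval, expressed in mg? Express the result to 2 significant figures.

k = ln2 / t½ = 0.693147 / 44.7 = 0.01551 h⁻¹
CL = k × Vd = 0.01551 × 377 = 5.847 L/h
At steady state, Dose/τ = Css × CL.
Dose = Css × CL × τ = 10.0 × 5.847 × 6.92 = 404.6 mg

400 mg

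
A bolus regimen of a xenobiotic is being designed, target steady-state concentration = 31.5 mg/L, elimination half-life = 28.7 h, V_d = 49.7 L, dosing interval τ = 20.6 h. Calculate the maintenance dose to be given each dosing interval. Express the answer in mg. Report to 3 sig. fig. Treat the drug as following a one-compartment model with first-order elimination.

k = ln2 / t½ = 0.693147 / 28.7 = 0.02415 h⁻¹
CL = k × Vd = 0.02415 × 49.7 = 1.200 L/h
At steady state, Dose/τ = Css × CL.
Dose = Css × CL × τ = 31.5 × 1.200 × 20.6 = 778.7 mg

779 mg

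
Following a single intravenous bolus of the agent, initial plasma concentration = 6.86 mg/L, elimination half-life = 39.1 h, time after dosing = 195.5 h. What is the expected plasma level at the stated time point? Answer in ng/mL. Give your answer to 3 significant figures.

214 ng/mL

k = ln2 / t½ = 0.693147 / 39.1 = 0.01773 h⁻¹
t / t½ = 195.5 / 39.1 = 5 half-lives
C = C₀ × (1/2)^5 = 6.860 × 0.03125 = 0.2144 mg/L
Convert: 0.2144 mg/L × 1000 = 214.4 ng/mL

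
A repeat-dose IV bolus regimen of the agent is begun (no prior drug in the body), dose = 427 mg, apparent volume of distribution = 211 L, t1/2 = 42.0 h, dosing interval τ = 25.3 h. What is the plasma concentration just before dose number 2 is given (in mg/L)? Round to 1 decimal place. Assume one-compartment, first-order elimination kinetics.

1.3 mg/L

C₀ per dose = Dose / Vd = 427 / 211 = 2.024 mg/L
k = ln2 / t½ = 0.693147 / 42.0 = 0.01650 h⁻¹
Fraction remaining after one interval: r = e^(−kτ) = e^(−0.01650 × 25.3) = 0.6587
Before dose 2, 1 dose has been given (aged 1τ).
C_trough = C₀ × r = 2.024 × 0.6587 = 1.333 mg/L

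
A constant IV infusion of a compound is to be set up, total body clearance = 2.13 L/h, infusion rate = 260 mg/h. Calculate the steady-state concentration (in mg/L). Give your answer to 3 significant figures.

At steady state Css = R₀ / CL = 260 / 2.130 = 122.1 mg/L

122 mg/L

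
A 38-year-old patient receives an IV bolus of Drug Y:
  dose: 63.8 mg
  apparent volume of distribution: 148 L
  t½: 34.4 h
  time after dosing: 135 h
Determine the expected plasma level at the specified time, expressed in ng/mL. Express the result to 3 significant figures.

28.4 ng/mL

C₀ = Dose / Vd = 63.80 / 148 = 0.4311 mg/L
k = ln2 / t½ = 0.693147 / 34.4 = 0.02015 h⁻¹
C = C₀ · e^(−k·t) = 0.4311 × e^(−0.02015 × 135)
  = 0.4311 × 0.06586 = 0.02839 mg/L
Convert: 0.02839 mg/L × 1000 = 28.39 ng/mL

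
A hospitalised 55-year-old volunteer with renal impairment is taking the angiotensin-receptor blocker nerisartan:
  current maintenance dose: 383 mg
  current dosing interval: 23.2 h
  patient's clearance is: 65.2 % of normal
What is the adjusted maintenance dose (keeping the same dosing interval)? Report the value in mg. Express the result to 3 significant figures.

250 mg

To keep the same average steady-state level, dosing rate must scale with clearance.
CL ratio = 65.2 / 100 = 0.6520
New dose (same interval) = 383 × 0.6520 = 249.7 mg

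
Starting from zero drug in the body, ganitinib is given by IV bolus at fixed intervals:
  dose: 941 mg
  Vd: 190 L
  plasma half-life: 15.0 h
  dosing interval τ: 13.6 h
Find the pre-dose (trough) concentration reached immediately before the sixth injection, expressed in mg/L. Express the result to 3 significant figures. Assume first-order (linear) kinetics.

5.42 mg/L

C₀ per dose = Dose / Vd = 941 / 190 = 4.953 mg/L
k = ln2 / t½ = 0.693147 / 15.0 = 0.04621 h⁻¹
Fraction remaining after one interval: r = e^(−kτ) = e^(−0.04621 × 13.6) = 0.5334
Before dose 6, 5 doses have been given (aged 1τ, 2τ, 3τ, 4τ, 5τ).
C_trough = C₀ × (r + r² + … + r^5) = C₀ × r(1−r^5)/(1−r)
        = 4.953 × 0.5334 × (1 − 0.04318) / (1 − 0.5334) = 5.418 mg/L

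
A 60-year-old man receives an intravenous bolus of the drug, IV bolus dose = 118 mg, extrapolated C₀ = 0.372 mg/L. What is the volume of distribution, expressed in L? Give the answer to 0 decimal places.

317 L

Vd = Dose / C₀ = 118.0 / 0.372 = 317.2 L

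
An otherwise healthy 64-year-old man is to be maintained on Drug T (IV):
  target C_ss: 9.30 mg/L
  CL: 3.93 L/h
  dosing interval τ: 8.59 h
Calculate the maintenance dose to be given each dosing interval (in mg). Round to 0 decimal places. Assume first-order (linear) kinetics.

At steady state, Dose/τ = Css × CL.
Dose = Css × CL × τ = 9.30 × 3.930 × 8.59 = 314.0 mg

314 mg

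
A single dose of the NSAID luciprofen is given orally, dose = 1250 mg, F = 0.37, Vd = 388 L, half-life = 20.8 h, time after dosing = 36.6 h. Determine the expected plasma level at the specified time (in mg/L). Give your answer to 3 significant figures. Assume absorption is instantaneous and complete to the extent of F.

0.352 mg/L

Amount reaching circulation = F × Dose = 0.37 × 1250 = 462.5 mg
C₀ = F·Dose / Vd = 462.5 / 388 = 1.192 mg/L
k = ln2 / t½ = 0.693147 / 20.8 = 0.03332 h⁻¹
C = C₀ · e^(−k·t) = 1.192 × e^(−0.03332 × 36.6)
  = 1.192 × 0.2954 = 0.3521 mg/L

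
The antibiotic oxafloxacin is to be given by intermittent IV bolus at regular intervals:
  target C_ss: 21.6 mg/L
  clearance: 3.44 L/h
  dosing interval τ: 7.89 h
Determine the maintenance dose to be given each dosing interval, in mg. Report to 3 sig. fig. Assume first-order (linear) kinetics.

586 mg

At steady state, Dose/τ = Css × CL.
Dose = Css × CL × τ = 21.6 × 3.440 × 7.89 = 586.3 mg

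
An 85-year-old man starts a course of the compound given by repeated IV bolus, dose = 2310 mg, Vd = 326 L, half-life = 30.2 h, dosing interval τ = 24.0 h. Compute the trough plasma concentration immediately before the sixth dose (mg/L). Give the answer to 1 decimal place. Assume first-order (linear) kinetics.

9.0 mg/L

C₀ per dose = Dose / Vd = 2310 / 326 = 7.086 mg/L
k = ln2 / t½ = 0.693147 / 30.2 = 0.02295 h⁻¹
Fraction remaining after one interval: r = e^(−kτ) = e^(−0.02295 × 24.0) = 0.5765
Before dose 6, 5 doses have been given (aged 1τ, 2τ, 3τ, 4τ, 5τ).
C_trough = C₀ × (r + r² + … + r^5) = C₀ × r(1−r^5)/(1−r)
        = 7.086 × 0.5765 × (1 − 0.06368) / (1 − 0.5765) = 9.032 mg/L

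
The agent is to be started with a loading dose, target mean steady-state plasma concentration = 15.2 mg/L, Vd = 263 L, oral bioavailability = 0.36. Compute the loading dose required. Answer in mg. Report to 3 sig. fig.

LD = Css × Vd / F = 15.2 × 263 / 0.36 = 11100 mg

11100 mg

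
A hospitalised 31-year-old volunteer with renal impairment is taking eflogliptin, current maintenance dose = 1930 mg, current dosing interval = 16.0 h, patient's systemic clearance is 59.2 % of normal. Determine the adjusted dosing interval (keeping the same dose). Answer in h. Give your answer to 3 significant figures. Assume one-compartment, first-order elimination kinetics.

27.0 h

To keep the same average steady-state level, dosing rate must scale with clearance.
CL ratio = 59.2 / 100 = 0.5920
New interval (same dose) = 16.0 / 0.5920 = 27.03 h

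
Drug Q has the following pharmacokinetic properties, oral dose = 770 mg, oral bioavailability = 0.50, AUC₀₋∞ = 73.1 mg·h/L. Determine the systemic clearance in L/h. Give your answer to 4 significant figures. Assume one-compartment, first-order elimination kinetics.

CL = F·Dose / AUC = 0.50 × 770 / 73.1 = 5.267 L/h

5.267 L/h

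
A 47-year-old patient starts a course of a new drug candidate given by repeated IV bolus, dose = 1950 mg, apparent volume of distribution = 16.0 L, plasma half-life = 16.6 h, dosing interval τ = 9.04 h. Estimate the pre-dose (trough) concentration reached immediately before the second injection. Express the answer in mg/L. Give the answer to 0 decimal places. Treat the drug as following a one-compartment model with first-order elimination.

C₀ per dose = Dose / Vd = 1950 / 16.0 = 121.9 mg/L
k = ln2 / t½ = 0.693147 / 16.6 = 0.04176 h⁻¹
Fraction remaining after one interval: r = e^(−kτ) = e^(−0.04176 × 9.04) = 0.6856
Before dose 2, 1 dose has been given (aged 1τ).
C_trough = C₀ × r = 121.9 × 0.6856 = 83.57 mg/L

84 mg/L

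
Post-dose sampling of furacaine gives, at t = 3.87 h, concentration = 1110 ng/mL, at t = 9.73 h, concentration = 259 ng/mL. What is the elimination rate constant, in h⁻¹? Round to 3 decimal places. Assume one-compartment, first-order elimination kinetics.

k = ln(C₁/C₂) / (t₂ − t₁) = ln(1110/259) / (9.73 − 3.87)
  = 1.455 / 5.860 = 0.2483 h⁻¹

0.248 h⁻¹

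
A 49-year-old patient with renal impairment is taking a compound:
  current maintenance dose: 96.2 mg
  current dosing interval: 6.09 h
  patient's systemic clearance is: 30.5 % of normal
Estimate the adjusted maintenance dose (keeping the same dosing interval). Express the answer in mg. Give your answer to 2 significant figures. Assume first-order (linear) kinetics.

29 mg

To keep the same average steady-state level, dosing rate must scale with clearance.
CL ratio = 30.5 / 100 = 0.3050
New dose (same interval) = 96.2 × 0.3050 = 29.34 mg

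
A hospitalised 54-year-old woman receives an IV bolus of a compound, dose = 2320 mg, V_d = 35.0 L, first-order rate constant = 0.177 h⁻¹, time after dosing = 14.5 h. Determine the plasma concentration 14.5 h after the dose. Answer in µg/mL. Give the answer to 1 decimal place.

5.1 µg/mL

C₀ = Dose / Vd = 2320 / 35.0 = 66.29 mg/L
C = C₀ · e^(−k·t) = 66.29 × e^(−0.1770 × 14.5)
  = 66.29 × 0.07680 = 5.091 mg/L
(5.091 mg/L = 5.091 µg/mL)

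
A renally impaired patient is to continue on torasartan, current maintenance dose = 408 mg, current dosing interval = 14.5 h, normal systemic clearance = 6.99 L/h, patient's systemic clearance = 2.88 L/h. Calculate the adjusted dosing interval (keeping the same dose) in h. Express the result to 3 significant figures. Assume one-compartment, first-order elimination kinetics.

35.2 h

To keep the same average steady-state level, dosing rate must scale with clearance.
CL ratio = 2.88 / 6.99 = 0.4120
New interval (same dose) = 14.5 / 0.4120 = 35.19 h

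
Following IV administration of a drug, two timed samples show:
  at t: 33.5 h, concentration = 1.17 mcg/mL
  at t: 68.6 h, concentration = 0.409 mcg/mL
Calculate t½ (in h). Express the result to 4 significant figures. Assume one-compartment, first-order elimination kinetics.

k = ln(C₁/C₂) / (t₂ − t₁) = ln(1.17/0.409) / (68.6 − 33.5)
  = 1.051 / 35.10 = 0.02994 h⁻¹
t½ = ln2 / k = 0.693147 / 0.02994 = 23.15 h

23.15 h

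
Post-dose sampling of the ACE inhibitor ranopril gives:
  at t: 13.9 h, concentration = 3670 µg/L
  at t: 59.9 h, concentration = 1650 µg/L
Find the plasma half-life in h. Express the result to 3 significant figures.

k = ln(C₁/C₂) / (t₂ − t₁) = ln(3670/1650) / (59.9 − 13.9)
  = 0.7994 / 46.00 = 0.01738 h⁻¹
t½ = ln2 / k = 0.693147 / 0.01738 = 39.88 h

39.9 h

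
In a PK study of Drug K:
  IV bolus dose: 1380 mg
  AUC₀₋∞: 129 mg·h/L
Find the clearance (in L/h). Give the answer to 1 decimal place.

10.7 L/h

CL = Dose / AUC = 1380 / 129 = 10.70 L/h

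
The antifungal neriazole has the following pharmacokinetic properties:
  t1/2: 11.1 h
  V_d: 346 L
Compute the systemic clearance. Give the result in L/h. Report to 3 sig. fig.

21.6 L/h

k = ln2 / t½ = 0.693147 / 11.1 = 0.06245 h⁻¹
CL = k × Vd = 0.06245 × 346 = 21.61 L/h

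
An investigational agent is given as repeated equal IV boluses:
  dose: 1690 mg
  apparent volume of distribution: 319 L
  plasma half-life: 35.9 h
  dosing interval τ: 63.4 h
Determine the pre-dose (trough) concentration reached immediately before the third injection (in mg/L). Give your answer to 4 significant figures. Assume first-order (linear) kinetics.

2.016 mg/L

C₀ per dose = Dose / Vd = 1690 / 319 = 5.298 mg/L
k = ln2 / t½ = 0.693147 / 35.9 = 0.01931 h⁻¹
Fraction remaining after one interval: r = e^(−kτ) = e^(−0.01931 × 63.4) = 0.2940
Before dose 3, 2 doses have been given (aged 1τ, 2τ).
C_trough = C₀ × (r + r²) = 5.298 × (0.2940 + 0.08644) = 2.016 mg/L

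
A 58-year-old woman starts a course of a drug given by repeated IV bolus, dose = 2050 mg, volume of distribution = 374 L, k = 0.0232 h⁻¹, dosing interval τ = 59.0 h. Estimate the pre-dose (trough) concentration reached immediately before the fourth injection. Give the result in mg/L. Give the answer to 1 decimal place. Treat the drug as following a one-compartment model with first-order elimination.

1.8 mg/L

C₀ per dose = Dose / Vd = 2050 / 374 = 5.481 mg/L
Fraction remaining after one interval: r = e^(−kτ) = e^(−0.02320 × 59.0) = 0.2544
Before dose 4, 3 doses have been given (aged 1τ, 2τ, 3τ).
C_trough = C₀ × (r + r² + … + r^3) = C₀ × r(1−r^3)/(1−r)
        = 5.481 × 0.2544 × (1 − 0.01646) / (1 − 0.2544) = 1.839 mg/L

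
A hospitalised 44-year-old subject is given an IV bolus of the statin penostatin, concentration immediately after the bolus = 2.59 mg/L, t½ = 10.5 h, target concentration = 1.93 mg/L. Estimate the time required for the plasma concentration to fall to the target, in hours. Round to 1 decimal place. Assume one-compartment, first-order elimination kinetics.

4.5 h

k = ln2 / t½ = 0.693147 / 10.5 = 0.06601 h⁻¹
t = ln(C₀ / C) / k = ln(2.590 / 1.93) / 0.06601
  = ln(1.342) / 0.06601 = 0.2942 / 0.06601 = 4.457 h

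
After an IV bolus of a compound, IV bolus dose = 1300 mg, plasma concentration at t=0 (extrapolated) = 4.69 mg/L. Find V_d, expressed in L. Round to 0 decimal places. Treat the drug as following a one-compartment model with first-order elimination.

Vd = Dose / C₀ = 1300 / 4.69 = 277.2 L

277 L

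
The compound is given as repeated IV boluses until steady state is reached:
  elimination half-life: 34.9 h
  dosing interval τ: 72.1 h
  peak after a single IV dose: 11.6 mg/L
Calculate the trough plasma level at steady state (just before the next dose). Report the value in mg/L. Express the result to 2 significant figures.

k = ln2 / t½ = 0.693147 / 34.9 = 0.01986 h⁻¹
e^(−kτ) = e^(−0.01986 × 72.1) = 0.2389
Accumulation ratio R = 1 / (1 − e^(−kτ)) = 1 / (1 − 0.2389) = 1.314
Steady-state trough = C₀ × R × e^(−kτ) = 11.6 × 1.314 × 0.2389 = 3.641 mg/L

3.6 mg/L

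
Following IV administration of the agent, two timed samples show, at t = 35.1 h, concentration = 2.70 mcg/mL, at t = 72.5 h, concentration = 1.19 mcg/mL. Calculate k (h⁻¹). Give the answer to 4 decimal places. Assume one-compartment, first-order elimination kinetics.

0.0219 h⁻¹

k = ln(C₁/C₂) / (t₂ − t₁) = ln(2.70/1.19) / (72.5 − 35.1)
  = 0.8193 / 37.40 = 0.02191 h⁻¹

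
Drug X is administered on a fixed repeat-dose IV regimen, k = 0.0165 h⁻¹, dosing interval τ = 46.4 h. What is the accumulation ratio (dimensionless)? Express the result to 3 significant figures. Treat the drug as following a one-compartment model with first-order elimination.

e^(−kτ) = e^(−0.01650 × 46.4) = 0.4651
Accumulation ratio R = 1 / (1 − e^(−kτ)) = 1 / (1 − 0.4651) = 1.870

1.87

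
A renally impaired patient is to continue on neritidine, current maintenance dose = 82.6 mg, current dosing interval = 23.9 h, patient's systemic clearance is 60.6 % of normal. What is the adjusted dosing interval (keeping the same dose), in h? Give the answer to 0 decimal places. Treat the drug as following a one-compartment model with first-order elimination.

39 h

To keep the same average steady-state level, dosing rate must scale with clearance.
CL ratio = 60.6 / 100 = 0.6060
New interval (same dose) = 23.9 / 0.6060 = 39.44 h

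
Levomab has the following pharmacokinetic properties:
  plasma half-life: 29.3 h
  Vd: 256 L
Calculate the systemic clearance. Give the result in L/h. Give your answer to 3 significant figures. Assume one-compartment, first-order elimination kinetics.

6.06 L/h

k = ln2 / t½ = 0.693147 / 29.3 = 0.02366 h⁻¹
CL = k × Vd = 0.02366 × 256 = 6.057 L/h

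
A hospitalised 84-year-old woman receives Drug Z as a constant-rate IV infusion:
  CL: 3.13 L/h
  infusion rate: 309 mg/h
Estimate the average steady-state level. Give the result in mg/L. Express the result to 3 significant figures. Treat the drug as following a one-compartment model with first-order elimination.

At steady state Css = R₀ / CL = 309 / 3.130 = 98.72 mg/L

98.7 mg/L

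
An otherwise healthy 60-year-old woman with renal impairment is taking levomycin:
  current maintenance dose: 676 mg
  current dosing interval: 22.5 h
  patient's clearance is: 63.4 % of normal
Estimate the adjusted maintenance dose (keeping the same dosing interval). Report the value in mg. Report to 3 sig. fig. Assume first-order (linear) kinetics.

429 mg

To keep the same average steady-state level, dosing rate must scale with clearance.
CL ratio = 63.4 / 100 = 0.6340
New dose (same interval) = 676 × 0.6340 = 428.6 mg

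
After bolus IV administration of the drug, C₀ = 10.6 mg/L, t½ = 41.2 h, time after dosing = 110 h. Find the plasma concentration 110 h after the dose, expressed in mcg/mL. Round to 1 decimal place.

1.7 mcg/mL

k = ln2 / t½ = 0.693147 / 41.2 = 0.01682 h⁻¹
C = C₀ · e^(−k·t) = 10.60 × e^(−0.01682 × 110)
  = 10.60 × 0.1572 = 1.666 mg/L
(1.666 mg/L = 1.666 mcg/mL)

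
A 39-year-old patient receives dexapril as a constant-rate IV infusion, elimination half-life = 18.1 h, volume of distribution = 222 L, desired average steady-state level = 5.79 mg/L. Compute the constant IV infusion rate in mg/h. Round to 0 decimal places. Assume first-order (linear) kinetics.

49 mg/h

k = ln2 / t½ = 0.693147 / 18.1 = 0.03830 h⁻¹
CL = k × Vd = 0.03830 × 222 = 8.503 L/h
At steady state, infusion rate R₀ = Css × CL = 5.79 × 8.503 = 49.23 mg/h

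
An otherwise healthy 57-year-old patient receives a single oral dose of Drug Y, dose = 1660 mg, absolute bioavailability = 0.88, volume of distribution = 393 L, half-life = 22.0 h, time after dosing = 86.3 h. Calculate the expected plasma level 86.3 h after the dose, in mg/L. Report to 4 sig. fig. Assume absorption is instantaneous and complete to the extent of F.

0.2451 mg/L

Amount reaching circulation = F × Dose = 0.88 × 1660 = 1461 mg
C₀ = F·Dose / Vd = 1461 / 393 = 3.718 mg/L
k = ln2 / t½ = 0.693147 / 22.0 = 0.03151 h⁻¹
C = C₀ · e^(−k·t) = 3.718 × e^(−0.03151 × 86.3)
  = 3.718 × 0.06592 = 0.2451 mg/L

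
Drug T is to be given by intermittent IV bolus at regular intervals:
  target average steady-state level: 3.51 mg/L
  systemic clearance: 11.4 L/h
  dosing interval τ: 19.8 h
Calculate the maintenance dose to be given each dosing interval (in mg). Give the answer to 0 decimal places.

At steady state, Dose/τ = Css × CL.
Dose = Css × CL × τ = 3.51 × 11.40 × 19.8 = 792.3 mg

792 mg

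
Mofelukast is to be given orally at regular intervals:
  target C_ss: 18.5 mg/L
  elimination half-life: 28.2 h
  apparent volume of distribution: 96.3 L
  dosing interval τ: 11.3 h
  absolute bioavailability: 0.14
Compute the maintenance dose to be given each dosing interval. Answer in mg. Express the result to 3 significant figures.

k = ln2 / t½ = 0.693147 / 28.2 = 0.02458 h⁻¹
CL = k × Vd = 0.02458 × 96.3 = 2.367 L/h
At steady state, F × (Dose/τ) = Css × CL.
Dose = Css × CL × τ / F = 18.5 × 2.367 × 11.3 / 0.14 = 3534 mg

3530 mg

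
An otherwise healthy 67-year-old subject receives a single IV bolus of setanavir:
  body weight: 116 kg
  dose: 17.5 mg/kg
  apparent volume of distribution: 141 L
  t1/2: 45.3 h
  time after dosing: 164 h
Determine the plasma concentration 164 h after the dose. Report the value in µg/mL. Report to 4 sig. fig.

Total dose = 17.5 × 116 = 2030 mg
C₀ = Dose / Vd = 2030 / 141 = 14.40 mg/L
k = ln2 / t½ = 0.693147 / 45.3 = 0.01530 h⁻¹
C = C₀ · e^(−k·t) = 14.40 × e^(−0.01530 × 164)
  = 14.40 × 0.08133 = 1.171 mg/L
(1.171 mg/L = 1.171 µg/mL)

1.171 µg/mL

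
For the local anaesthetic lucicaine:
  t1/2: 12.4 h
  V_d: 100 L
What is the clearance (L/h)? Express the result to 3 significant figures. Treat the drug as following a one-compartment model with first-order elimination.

5.59 L/h

k = ln2 / t½ = 0.693147 / 12.4 = 0.05590 h⁻¹
CL = k × Vd = 0.05590 × 100 = 5.590 L/h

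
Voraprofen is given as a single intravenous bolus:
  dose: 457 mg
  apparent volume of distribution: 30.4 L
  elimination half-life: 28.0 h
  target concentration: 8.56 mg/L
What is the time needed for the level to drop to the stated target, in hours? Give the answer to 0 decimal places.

C₀ = Dose / Vd = 457.0 / 30.4 = 15.03 mg/L
k = ln2 / t½ = 0.693147 / 28.0 = 0.02476 h⁻¹
t = ln(C₀ / C) / k = ln(15.03 / 8.56) / 0.02476
  = ln(1.756) / 0.02476 = 0.5630 / 0.02476 = 22.74 h

23 h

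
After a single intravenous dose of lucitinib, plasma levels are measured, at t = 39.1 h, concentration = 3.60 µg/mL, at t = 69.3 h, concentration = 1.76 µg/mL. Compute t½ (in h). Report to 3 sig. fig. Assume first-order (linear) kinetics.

k = ln(C₁/C₂) / (t₂ − t₁) = ln(3.60/1.76) / (69.3 − 39.1)
  = 0.7156 / 30.20 = 0.02370 h⁻¹
t½ = ln2 / k = 0.693147 / 0.02370 = 29.25 h

29.3 h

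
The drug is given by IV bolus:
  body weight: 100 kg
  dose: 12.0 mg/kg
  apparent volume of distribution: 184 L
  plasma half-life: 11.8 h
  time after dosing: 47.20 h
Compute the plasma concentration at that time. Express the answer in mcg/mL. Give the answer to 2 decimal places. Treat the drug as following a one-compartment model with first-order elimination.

Total dose = 12.0 × 100 = 1200 mg
C₀ = Dose / Vd = 1200 / 184 = 6.522 mg/L
k = ln2 / t½ = 0.693147 / 11.8 = 0.05874 h⁻¹
t / t½ = 47.20 / 11.8 = 4 half-lives
C = C₀ × (1/2)^4 = 6.522 × 0.06250 = 0.4076 mg/L
(0.4076 mg/L = 0.4076 mcg/mL)

0.41 mcg/mL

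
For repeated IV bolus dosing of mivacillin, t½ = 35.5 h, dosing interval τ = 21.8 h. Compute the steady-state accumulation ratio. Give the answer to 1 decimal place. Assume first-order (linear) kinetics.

2.9

k = ln2 / t½ = 0.693147 / 35.5 = 0.01953 h⁻¹
e^(−kτ) = e^(−0.01953 × 21.8) = 0.6533
Accumulation ratio R = 1 / (1 − e^(−kτ)) = 1 / (1 − 0.6533) = 2.884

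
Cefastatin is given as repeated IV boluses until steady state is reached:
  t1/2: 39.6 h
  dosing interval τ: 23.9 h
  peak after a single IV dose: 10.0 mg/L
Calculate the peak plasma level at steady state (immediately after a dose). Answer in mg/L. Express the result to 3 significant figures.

29.3 mg/L

k = ln2 / t½ = 0.693147 / 39.6 = 0.01750 h⁻¹
e^(−kτ) = e^(−0.01750 × 23.9) = 0.6582
Accumulation ratio R = 1 / (1 − e^(−kτ)) = 1 / (1 − 0.6582) = 2.926
Steady-state peak = C₀ × R = 10.0 × 2.926 = 29.26 mg/L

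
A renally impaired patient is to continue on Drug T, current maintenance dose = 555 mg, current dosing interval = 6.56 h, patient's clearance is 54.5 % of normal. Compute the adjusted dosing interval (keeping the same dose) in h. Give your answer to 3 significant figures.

To keep the same average steady-state level, dosing rate must scale with clearance.
CL ratio = 54.5 / 100 = 0.5450
New interval (same dose) = 6.56 / 0.5450 = 12.04 h

12.0 h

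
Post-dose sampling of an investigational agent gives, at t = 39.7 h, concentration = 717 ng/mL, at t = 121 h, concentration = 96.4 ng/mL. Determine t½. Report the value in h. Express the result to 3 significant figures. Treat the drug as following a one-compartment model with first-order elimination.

k = ln(C₁/C₂) / (t₂ − t₁) = ln(717/96.4) / (121 − 39.7)
  = 2.007 / 81.30 = 0.02469 h⁻¹
t½ = ln2 / k = 0.693147 / 0.02469 = 28.07 h

28.1 h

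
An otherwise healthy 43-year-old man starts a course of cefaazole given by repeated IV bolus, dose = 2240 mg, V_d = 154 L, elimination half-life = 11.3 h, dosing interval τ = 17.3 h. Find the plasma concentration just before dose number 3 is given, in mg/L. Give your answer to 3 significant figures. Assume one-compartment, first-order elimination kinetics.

C₀ per dose = Dose / Vd = 2240 / 154 = 14.55 mg/L
k = ln2 / t½ = 0.693147 / 11.3 = 0.06134 h⁻¹
Fraction remaining after one interval: r = e^(−kτ) = e^(−0.06134 × 17.3) = 0.3460
Before dose 3, 2 doses have been given (aged 1τ, 2τ).
C_trough = C₀ × (r + r²) = 14.55 × (0.3460 + 0.1197) = 6.776 mg/L

6.78 mg/L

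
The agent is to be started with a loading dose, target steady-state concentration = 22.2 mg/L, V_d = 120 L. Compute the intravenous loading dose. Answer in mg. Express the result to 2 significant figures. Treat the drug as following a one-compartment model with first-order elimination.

2700 mg

LD = Css × Vd = 22.2 × 120 = 2664 mg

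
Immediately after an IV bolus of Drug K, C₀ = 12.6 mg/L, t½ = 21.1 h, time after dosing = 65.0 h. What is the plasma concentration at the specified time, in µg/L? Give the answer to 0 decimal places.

1489 µg/L

k = ln2 / t½ = 0.693147 / 21.1 = 0.03285 h⁻¹
C = C₀ · e^(−k·t) = 12.60 × e^(−0.03285 × 65.0)
  = 12.60 × 0.1182 = 1.489 mg/L
Convert: 1.489 mg/L × 1000 = 1489 µg/L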